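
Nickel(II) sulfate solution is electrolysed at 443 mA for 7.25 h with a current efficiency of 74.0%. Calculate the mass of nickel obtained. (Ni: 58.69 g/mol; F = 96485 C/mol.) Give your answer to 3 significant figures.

Q = 0.443 × 26100 = 11560 C
n(e⁻) = 11560 / 96485 = 0.1198 mol
Ni²⁺ + 2e⁻ → Ni, so theoretical m(Ni) = 0.05990 × 58.69 = 3.516 g
Actual mass = 74.0% × 3.516 = 2.60 g

2.60 g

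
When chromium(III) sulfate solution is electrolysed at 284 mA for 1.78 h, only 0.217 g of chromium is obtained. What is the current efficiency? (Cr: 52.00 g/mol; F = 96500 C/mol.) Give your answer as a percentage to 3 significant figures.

Q = 0.284 × 6408 = 1820 C
n(e⁻) = 1820 / 96500 = 0.01886 mol
Cr³⁺ + 3e⁻ → Cr, so theoretical n(Cr) = 0.006287 mol → 0.3269 g
Efficiency = 0.217 / 0.3269 = 0.6638 = 66.4%

66.4%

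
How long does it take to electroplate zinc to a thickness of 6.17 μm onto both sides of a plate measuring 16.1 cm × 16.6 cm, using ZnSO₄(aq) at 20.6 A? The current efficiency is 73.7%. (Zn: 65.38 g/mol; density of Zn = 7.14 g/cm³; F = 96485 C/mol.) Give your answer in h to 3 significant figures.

0.127 h

Plated area = 2 × 16.1 × 16.6 = 534.5 cm²
Volume = 534.5 × 6.17×10⁻⁴ cm = 0.3298 cm³
m(Zn) = 0.3298 × 7.14 = 2.355 g
n(Zn) = 2.355 / 65.38 = 0.03602 mol; n(e⁻) = 2 × 0.03602 = 0.07204 mol
Q = 0.07204 × 96485 / 0.737 = 9431 C
t = 9431 / 20.6 = 457.8 s = 0.127 h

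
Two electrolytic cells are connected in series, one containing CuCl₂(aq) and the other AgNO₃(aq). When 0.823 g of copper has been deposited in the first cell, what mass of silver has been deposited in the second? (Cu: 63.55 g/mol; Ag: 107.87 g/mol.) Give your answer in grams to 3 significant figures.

n(Cu) = 0.823 / 63.55 = 0.01295 mol
Cu²⁺ + 2e⁻ → Cu, so n(e⁻) = 2 × 0.01295 = 0.02590 mol
Same current for the same time ⇒ same n(e⁻) = 0.02590 mol in both cells.
Ag⁺ + e⁻ → Ag, so n(Ag) = 0.02590 mol
m(Ag) = 0.02590 × 107.87 = 2.79 g

2.79 g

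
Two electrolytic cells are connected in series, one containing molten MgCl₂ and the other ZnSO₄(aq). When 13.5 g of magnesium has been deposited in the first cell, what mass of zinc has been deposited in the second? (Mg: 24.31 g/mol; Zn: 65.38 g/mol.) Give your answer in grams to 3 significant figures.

36.3 g

n(Mg) = 13.5 / 24.31 = 0.5553 mol
Mg²⁺ + 2e⁻ → Mg, so n(e⁻) = 2 × 0.5553 = 1.111 mol
The cells are in series, so the same charge (and hence the same n(e⁻) = 1.111 mol) passes through both.
Zn²⁺ + 2e⁻ → Zn, so n(Zn) = 1.111 / 2 = 0.5555 mol
m(Zn) = 0.5555 × 65.38 = 36.3 g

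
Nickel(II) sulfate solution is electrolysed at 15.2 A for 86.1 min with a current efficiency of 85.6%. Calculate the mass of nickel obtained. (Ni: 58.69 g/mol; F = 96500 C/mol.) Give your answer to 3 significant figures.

Q = 15.2 × 5166 = 78520 C
n(e⁻) = 78520 / 96500 = 0.8137 mol
Ni²⁺ + 2e⁻ → Ni, so theoretical m(Ni) = 0.4069 × 58.69 = 23.88 g
Actual mass = 85.6% × 23.88 = 20.4 g

20.4 g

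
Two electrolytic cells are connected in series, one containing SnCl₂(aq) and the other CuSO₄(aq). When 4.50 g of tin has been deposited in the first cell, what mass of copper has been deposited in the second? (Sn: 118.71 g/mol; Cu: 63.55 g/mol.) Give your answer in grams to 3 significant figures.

n(Sn) = 4.50 / 118.71 = 0.03791 mol
Sn²⁺ + 2e⁻ → Sn, so n(e⁻) = 2 × 0.03791 = 0.07582 mol
In series, the same 0.07582 mol of electrons flows through the second cell.
Cu²⁺ + 2e⁻ → Cu, so n(Cu) = 0.07582 / 2 = 0.03791 mol
m(Cu) = 0.03791 × 63.55 = 2.41 g

2.41 g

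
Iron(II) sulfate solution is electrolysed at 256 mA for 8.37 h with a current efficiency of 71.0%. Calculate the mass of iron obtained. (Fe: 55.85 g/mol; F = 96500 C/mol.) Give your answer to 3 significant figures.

1.58 g

Q = 0.256 × 30132 = 7714 C
n(e⁻) = 7714 / 96500 = 0.07994 mol
Fe²⁺ + 2e⁻ → Fe, so theoretical m(Fe) = 0.03997 × 55.85 = 2.232 g
Actual mass = 71.0% × 2.232 = 1.58 g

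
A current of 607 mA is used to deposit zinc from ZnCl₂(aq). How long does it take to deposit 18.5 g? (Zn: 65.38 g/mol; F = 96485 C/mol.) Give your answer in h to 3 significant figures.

25.0 h

n(Zn) = 18.5 / 65.38 = 0.2830 mol
Zn²⁺ + 2e⁻ → Zn, so n(e⁻) = 2 × 0.2830 = 0.5660 mol
Q = 0.5660 × 96485 = 54610 C
t = Q / I = 54610 / 0.607 = 89970 s = 25.0 h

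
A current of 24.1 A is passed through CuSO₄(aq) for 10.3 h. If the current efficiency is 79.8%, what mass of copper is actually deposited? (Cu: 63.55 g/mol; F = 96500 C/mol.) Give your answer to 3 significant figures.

Q = 24.1 × 37080 = 8.936×10^5 C
n(e⁻) = 8.936×10^5 / 96500 = 9.260 mol
Cu²⁺ + 2e⁻ → Cu, so theoretical m(Cu) = 4.630 × 63.55 = 294.2 g
Actual mass = 79.8% × 294.2 = 235 g

235 g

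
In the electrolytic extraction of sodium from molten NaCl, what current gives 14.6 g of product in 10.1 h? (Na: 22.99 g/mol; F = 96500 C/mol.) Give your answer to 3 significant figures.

1.69 A

n(Na) = 14.6 / 22.99 = 0.6351 mol
Na⁺ + e⁻ → Na, so n(e⁻) = 0.6351 mol
Q = 0.6351 × 96500 = 61290 C
I = Q / t = 61290 / 36360 s = 1.69 A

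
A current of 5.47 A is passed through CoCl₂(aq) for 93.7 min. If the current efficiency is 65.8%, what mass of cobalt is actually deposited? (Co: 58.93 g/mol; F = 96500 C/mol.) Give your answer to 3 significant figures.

6.18 g

Q = 5.47 × 5622 = 30750 C
n(e⁻) = 30750 / 96500 = 0.3187 mol
Co²⁺ + 2e⁻ → Co, so theoretical m(Co) = 0.1594 × 58.93 = 9.393 g
Actual mass = 65.8% × 9.393 = 6.18 g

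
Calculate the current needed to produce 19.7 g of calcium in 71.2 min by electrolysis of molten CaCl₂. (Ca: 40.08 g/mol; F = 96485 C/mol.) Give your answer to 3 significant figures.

22.2 A

n(Ca) = 19.7 / 40.08 = 0.4915 mol
Ca²⁺ + 2e⁻ → Ca, so n(e⁻) = 2 × 0.4915 = 0.9830 mol
Q = 0.9830 × 96485 = 94840 C
I = Q / t = 94840 / 4272 s = 22.2 A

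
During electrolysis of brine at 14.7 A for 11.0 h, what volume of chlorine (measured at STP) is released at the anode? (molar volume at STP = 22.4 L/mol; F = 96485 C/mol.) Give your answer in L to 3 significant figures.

Q = It = 14.7 × 39600 = 5.821×10^5 C
n(e⁻) = Q/F = 5.821×10^5/96485 = 6.033 mol
2Cl⁻ → Cl₂ + 2e⁻, so n(Cl₂) = 6.033 / 2 = 3.017 mol
V = 3.017 × 22.4 = 67.58 L

67.6 L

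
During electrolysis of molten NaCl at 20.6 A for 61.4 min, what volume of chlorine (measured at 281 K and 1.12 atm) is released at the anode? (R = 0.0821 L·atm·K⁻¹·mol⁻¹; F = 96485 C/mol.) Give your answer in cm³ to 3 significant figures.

Q = It = 20.6 × 3684 = 75890 C
n(e⁻) = Q/F = 75890/96485 = 0.7865 mol
2Cl⁻ → Cl₂ + 2e⁻, so n(Cl₂) = 0.7865 / 2 = 0.3933 mol
V = nRT/P = 0.3933 × 0.0821 × 281 / 1.12 = 8.101 L
= 8100 cm³

8100 cm³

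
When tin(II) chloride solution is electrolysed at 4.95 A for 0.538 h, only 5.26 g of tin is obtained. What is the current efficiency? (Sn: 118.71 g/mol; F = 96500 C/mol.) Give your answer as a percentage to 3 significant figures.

Q = 4.95 × 1936.8 = 9587 C
n(e⁻) = 9587 / 96500 = 0.09935 mol
Sn²⁺ + 2e⁻ → Sn, so theoretical n(Sn) = 0.04968 mol → 5.898 g
Efficiency = 5.26 / 5.898 = 0.8918 = 89.2%

89.2%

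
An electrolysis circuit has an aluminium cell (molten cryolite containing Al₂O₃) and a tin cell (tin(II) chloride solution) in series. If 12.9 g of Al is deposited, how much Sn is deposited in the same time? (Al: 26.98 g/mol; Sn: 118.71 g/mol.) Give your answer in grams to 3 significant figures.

85.1 g

n(Al) = 12.9 / 26.98 = 0.4781 mol
Al³⁺ + 3e⁻ → Al, so n(e⁻) = 3 × 0.4781 = 1.434 mol
Same current for the same time ⇒ same n(e⁻) = 1.434 mol in both cells.
Sn²⁺ + 2e⁻ → Sn, so n(Sn) = 1.434 / 2 = 0.7170 mol
m(Sn) = 0.7170 × 118.71 = 85.1 g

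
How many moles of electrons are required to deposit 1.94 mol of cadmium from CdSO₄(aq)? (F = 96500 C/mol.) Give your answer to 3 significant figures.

3.88 mol

Cd²⁺ + 2e⁻ → Cd, so n(e⁻) = 2 × 1.94 = 3.880 mol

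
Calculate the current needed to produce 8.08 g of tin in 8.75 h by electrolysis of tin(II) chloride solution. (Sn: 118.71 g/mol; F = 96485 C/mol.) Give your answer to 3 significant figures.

0.417 A

n(Sn) = 8.08 / 118.71 = 0.06807 mol
Sn²⁺ + 2e⁻ → Sn, so n(e⁻) = 2 × 0.06807 = 0.1361 mol
Q = 0.1361 × 96485 = 13130 C
I = Q / t = 13130 / 31500 s = 0.417 A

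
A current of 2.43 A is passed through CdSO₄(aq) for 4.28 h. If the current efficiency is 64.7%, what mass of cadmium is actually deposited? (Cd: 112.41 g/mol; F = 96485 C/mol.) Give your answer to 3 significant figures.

Q = 2.43 × 15408 = 37440 C
n(e⁻) = 37440 / 96485 = 0.3880 mol
Cd²⁺ + 2e⁻ → Cd, so theoretical m(Cd) = 0.1940 × 112.41 = 21.81 g
Actual mass = 64.7% × 21.81 = 14.1 g

14.1 g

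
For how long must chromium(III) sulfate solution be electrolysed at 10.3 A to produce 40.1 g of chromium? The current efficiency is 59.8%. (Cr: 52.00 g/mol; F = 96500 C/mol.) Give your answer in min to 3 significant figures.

n(Cr) = 40.1 / 52.00 = 0.7712 mol
Cr³⁺ + 3e⁻ → Cr, so n(e⁻) = 3 × 0.7712 = 2.314 mol
Q = 2.314 × 96500 / 0.598 = 3.734×10^5 C
t = Q / I = 3.734×10^5 / 10.3 = 36250 s = 604 min

604 min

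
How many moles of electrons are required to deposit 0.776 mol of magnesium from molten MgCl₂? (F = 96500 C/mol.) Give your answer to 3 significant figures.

1.55 mol

Mg²⁺ + 2e⁻ → Mg, so n(e⁻) = 2 × 0.776 = 1.552 mol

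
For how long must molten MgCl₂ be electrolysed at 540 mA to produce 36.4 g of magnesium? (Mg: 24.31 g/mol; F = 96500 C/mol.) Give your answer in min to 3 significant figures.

8920 min

n(Mg) = 36.4 / 24.31 = 1.497 mol
Mg²⁺ + 2e⁻ → Mg, so n(e⁻) = 2 × 1.497 = 2.994 mol
Q = 2.994 × 96500 = 2.889×10^5 C
t = Q / I = 2.889×10^5 / 0.540 = 5.350×10^5 s = 8920 min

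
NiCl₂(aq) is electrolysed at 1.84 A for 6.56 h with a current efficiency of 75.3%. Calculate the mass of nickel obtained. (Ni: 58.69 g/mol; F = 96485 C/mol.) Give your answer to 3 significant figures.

Q = 1.84 × 23616 = 43450 C
n(e⁻) = 43450 / 96485 = 0.4503 mol
Ni²⁺ + 2e⁻ → Ni, so theoretical m(Ni) = 0.2252 × 58.69 = 13.22 g
Actual mass = 75.3% × 13.22 = 9.95 g

9.95 g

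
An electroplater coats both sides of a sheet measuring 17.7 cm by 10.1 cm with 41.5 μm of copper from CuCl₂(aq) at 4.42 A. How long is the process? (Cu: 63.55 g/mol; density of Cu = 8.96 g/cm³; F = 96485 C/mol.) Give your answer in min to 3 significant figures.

Plated area = 2 × 17.7 × 10.1 = 357.5 cm²
Volume = 357.5 × 41.5×10⁻⁴ cm = 1.484 cm³
m(Cu) = 1.484 × 8.96 = 13.30 g
n(Cu) = 13.30 / 63.55 = 0.2093 mol; n(e⁻) = 2 × 0.2093 = 0.4186 mol
Q = 0.4186 × 96485 = 40390 C
t = 40390 / 4.42 = 9138 s = 152 min

152 min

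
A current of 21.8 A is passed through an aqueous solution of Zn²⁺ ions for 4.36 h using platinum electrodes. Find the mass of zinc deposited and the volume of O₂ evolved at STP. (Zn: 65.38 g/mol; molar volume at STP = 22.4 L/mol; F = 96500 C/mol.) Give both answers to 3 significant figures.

Q = 21.8 × 15696 = 3.422×10^5 C; n(e⁻) = 3.422×10^5 / 96500 = 3.546 mol
Cathode: Zn²⁺ + 2e⁻ → Zn → n(Zn) = 3.546/2 = 1.773 mol → 116 g
Anode: 2H₂O → O₂ + 4H⁺ + 4e⁻ → n(O₂) = 3.546/4 = 0.8865 mol → 19.9 L

116 g Zn; 19.9 L O₂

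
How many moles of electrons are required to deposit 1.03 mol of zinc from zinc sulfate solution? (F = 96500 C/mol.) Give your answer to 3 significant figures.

2.06 mol

Zn²⁺ + 2e⁻ → Zn, so n(e⁻) = 2 × 1.03 = 2.060 mol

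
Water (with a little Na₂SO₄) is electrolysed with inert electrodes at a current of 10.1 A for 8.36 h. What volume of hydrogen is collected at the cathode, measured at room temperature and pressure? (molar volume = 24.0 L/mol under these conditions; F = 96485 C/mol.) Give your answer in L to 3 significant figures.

37.8 L

Q = 10.1 A × 30096 s = 3.040×10^5 C
n(e⁻) = 3.040×10^5 / 96485 = 3.151 mol
2H⁺ + 2e⁻ → H₂, so n(H₂) = 3.151 / 2 = 1.576 mol
V = 1.576 × 24.0 = 37.82 L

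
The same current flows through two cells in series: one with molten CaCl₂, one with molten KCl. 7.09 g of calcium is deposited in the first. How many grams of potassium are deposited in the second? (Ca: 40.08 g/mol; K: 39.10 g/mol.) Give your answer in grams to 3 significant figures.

n(Ca) = 7.09 / 40.08 = 0.1769 mol
Ca²⁺ + 2e⁻ → Ca, so n(e⁻) = 2 × 0.1769 = 0.3538 mol
In series, the same 0.3538 mol of electrons flows through the second cell.
K⁺ + e⁻ → K, so n(K) = 0.3538 mol
m(K) = 0.3538 × 39.10 = 13.8 g

13.8 g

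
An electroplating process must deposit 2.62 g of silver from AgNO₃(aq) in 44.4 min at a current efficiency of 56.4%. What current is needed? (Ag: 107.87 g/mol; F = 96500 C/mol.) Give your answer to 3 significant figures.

n(Ag) = 2.62 / 107.87 = 0.02429 mol
Ag⁺ + e⁻ → Ag, so n(e⁻) = 0.02429 mol
Q = 0.02429 × 96500 / 0.564 = 4156 C
I = Q / t = 4156 / 2664 s = 1.56 A

1.56 A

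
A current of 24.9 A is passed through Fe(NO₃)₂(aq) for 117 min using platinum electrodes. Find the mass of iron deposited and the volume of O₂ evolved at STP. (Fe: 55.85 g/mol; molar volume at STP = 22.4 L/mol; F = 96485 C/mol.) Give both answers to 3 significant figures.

Q = 24.9 × 7020 = 1.748×10^5 C; n(e⁻) = 1.748×10^5 / 96485 = 1.812 mol
Cathode: Fe²⁺ + 2e⁻ → Fe → n(Fe) = 1.812/2 = 0.9060 mol → 50.6 g
Anode: 2H₂O → O₂ + 4H⁺ + 4e⁻ → n(O₂) = 1.812/4 = 0.4530 mol → 10.1 L

50.6 g Fe; 10.1 L O₂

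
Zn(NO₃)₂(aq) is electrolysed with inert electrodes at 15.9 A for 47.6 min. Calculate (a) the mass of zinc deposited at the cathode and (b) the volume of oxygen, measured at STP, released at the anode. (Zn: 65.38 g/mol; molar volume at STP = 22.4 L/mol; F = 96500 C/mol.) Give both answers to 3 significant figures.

15.4 g Zn; 2.64 L O₂

Q = 15.9 × 2856 = 45410 C; n(e⁻) = 45410 / 96500 = 0.4706 mol
Cathode: Zn²⁺ + 2e⁻ → Zn → n(Zn) = 0.4706/2 = 0.2353 mol → 15.4 g
Anode: 2H₂O → O₂ + 4H⁺ + 4e⁻ → n(O₂) = 0.4706/4 = 0.1177 mol → 2.64 L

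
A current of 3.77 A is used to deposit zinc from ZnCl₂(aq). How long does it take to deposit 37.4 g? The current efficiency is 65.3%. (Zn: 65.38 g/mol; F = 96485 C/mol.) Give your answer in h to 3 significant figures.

12.5 h

n(Zn) = 37.4 / 65.38 = 0.5720 mol
Zn²⁺ + 2e⁻ → Zn, so n(e⁻) = 2 × 0.5720 = 1.144 mol
Q = 1.144 × 96485 / 0.653 = 1.690×10^5 C
t = Q / I = 1.690×10^5 / 3.77 = 44830 s = 12.5 h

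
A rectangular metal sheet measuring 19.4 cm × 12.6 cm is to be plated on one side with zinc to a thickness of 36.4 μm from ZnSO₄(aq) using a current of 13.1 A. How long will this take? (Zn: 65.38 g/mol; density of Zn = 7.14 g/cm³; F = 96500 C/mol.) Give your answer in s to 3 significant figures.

Plated area = 19.4 × 12.6 = 244.4 cm²
Volume = 244.4 × 36.4×10⁻⁴ cm = 0.8896 cm³
m(Zn) = 0.8896 × 7.14 = 6.352 g
n(Zn) = 6.352 / 65.38 = 0.09716 mol; n(e⁻) = 2 × 0.09716 = 0.1943 mol
Q = 0.1943 × 96500 = 18750 C
t = 18750 / 13.1 = 1431 s

1430 s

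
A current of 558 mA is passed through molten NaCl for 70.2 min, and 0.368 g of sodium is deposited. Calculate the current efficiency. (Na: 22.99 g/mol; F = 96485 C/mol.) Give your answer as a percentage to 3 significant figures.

65.7%

Q = 0.558 × 4212 = 2350 C
n(e⁻) = 2350 / 96485 = 0.02436 mol
Na⁺ + e⁻ → Na, so theoretical n(Na) = 0.02436 mol → 0.5600 g
Efficiency = 0.368 / 0.5600 = 0.6571 = 65.7%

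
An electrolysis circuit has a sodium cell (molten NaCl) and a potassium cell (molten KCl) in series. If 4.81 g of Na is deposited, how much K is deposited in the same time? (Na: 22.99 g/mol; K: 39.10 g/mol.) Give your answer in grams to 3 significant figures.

8.18 g

n(Na) = 4.81 / 22.99 = 0.2092 mol
Na⁺ + e⁻ → Na, so n(e⁻) = 0.2092 mol
Since the cells are in series, n(e⁻) in the K cell is also 0.2092 mol.
K⁺ + e⁻ → K, so n(K) = 0.2092 mol
m(K) = 0.2092 × 39.10 = 8.18 g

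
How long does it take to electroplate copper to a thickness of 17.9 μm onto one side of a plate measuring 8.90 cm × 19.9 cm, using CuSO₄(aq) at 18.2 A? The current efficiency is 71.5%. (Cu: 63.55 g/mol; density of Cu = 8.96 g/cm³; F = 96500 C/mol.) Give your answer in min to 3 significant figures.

Plated area = 8.90 × 19.9 = 177.1 cm²
Volume = 177.1 × 17.9×10⁻⁴ cm = 0.3170 cm³
m(Cu) = 0.3170 × 8.96 = 2.840 g
n(Cu) = 2.840 / 63.55 = 0.04469 mol; n(e⁻) = 2 × 0.04469 = 0.08938 mol
Q = 0.08938 × 96500 / 0.715 = 12060 C
t = 12060 / 18.2 = 662.6 s = 11.0 min

11.0 min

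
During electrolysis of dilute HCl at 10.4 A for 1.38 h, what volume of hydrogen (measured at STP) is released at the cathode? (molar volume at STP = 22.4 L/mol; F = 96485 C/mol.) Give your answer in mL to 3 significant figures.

Q = 10.4 A × 4968 s = 51670 C
n(e⁻) = Q/F = 51670/96485 = 0.5355 mol
2H⁺ + 2e⁻ → H₂, so n(H₂) = 0.5355 / 2 = 0.2678 mol
V = 0.2678 × 22.4 = 5.999 L
= 6000 mL

6000 mL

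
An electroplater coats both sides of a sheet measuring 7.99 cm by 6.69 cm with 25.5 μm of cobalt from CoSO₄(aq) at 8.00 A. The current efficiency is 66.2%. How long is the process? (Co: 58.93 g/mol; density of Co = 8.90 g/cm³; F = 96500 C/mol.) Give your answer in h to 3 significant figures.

0.417 h

Plated area = 2 × 7.99 × 6.69 = 106.9 cm²
Volume = 106.9 × 25.5×10⁻⁴ cm = 0.2726 cm³
m(Co) = 0.2726 × 8.90 = 2.426 g
n(Co) = 2.426 / 58.93 = 0.04117 mol; n(e⁻) = 2 × 0.04117 = 0.08234 mol
Q = 0.08234 × 96500 / 0.662 = 12000 C
t = 12000 / 8.00 = 1500 s = 0.417 h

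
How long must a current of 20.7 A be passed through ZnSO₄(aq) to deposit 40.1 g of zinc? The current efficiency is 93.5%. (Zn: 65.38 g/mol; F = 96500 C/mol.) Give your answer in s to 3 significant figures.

n(Zn) = 40.1 / 65.38 = 0.6133 mol
Zn²⁺ + 2e⁻ → Zn, so n(e⁻) = 2 × 0.6133 = 1.227 mol
Q = 1.227 × 96500 / 0.935 = 1.266×10^5 C
t = Q / I = 1.266×10^5 / 20.7 = 6116 s

6120 s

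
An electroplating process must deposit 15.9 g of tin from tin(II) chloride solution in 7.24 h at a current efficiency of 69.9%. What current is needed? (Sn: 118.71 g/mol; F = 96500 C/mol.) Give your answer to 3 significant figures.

n(Sn) = 15.9 / 118.71 = 0.1339 mol
Sn²⁺ + 2e⁻ → Sn, so n(e⁻) = 2 × 0.1339 = 0.2678 mol
Q = 0.2678 × 96500 / 0.699 = 36970 C
I = Q / t = 36970 / 26064 s = 1.42 A

1.42 A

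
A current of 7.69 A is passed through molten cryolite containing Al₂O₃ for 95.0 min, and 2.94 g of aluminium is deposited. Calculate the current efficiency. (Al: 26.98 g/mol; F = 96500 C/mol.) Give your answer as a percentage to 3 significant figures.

Q = 7.69 × 5700 = 43830 C
n(e⁻) = 43830 / 96500 = 0.4542 mol
Al³⁺ + 3e⁻ → Al, so theoretical n(Al) = 0.1514 mol → 4.085 g
Efficiency = 2.94 / 4.085 = 0.7197 = 72.0%

72.0%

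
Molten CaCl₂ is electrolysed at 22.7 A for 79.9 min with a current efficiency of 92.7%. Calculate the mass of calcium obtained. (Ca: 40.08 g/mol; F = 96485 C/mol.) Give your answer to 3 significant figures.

Q = 22.7 × 4794 = 1.088×10^5 C
n(e⁻) = 1.088×10^5 / 96485 = 1.128 mol
Ca²⁺ + 2e⁻ → Ca, so theoretical m(Ca) = 0.5640 × 40.08 = 22.61 g
Actual mass = 92.7% × 22.61 = 21.0 g

21.0 g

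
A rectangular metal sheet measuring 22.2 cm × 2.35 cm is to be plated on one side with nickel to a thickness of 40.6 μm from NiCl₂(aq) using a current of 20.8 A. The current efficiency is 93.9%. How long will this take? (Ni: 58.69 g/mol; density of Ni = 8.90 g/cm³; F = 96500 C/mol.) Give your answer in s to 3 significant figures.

Plated area = 22.2 × 2.35 = 52.17 cm²
Volume = 52.17 × 40.6×10⁻⁴ cm = 0.2118 cm³
m(Ni) = 0.2118 × 8.90 = 1.885 g
n(Ni) = 1.885 / 58.69 = 0.03212 mol; n(e⁻) = 2 × 0.03212 = 0.06424 mol
Q = 0.06424 × 96500 / 0.939 = 6602 C
t = 6602 / 20.8 = 317.4 s

317 s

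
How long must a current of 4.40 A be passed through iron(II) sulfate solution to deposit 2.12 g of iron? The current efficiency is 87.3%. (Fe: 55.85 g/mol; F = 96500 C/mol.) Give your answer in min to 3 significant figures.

n(Fe) = 2.12 / 55.85 = 0.03796 mol
Fe²⁺ + 2e⁻ → Fe, so n(e⁻) = 2 × 0.03796 = 0.07592 mol
Q = 0.07592 × 96500 / 0.873 = 8392 C
t = Q / I = 8392 / 4.40 = 1907 s = 31.8 min

31.8 min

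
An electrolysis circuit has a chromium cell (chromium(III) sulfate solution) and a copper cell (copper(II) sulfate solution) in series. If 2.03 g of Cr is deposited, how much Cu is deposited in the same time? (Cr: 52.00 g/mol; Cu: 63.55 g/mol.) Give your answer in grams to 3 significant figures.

n(Cr) = 2.03 / 52.00 = 0.03904 mol
Cr³⁺ + 3e⁻ → Cr, so n(e⁻) = 3 × 0.03904 = 0.1171 mol
The cells are in series, so the same charge (and hence the same n(e⁻) = 0.1171 mol) passes through both.
Cu²⁺ + 2e⁻ → Cu, so n(Cu) = 0.1171 / 2 = 0.05855 mol
m(Cu) = 0.05855 × 63.55 = 3.72 g

3.72 g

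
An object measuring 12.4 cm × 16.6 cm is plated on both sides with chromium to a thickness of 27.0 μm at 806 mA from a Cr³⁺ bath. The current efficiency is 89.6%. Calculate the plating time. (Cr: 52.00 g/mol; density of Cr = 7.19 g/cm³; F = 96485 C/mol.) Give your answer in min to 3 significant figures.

Plated area = 2 × 12.4 × 16.6 = 411.7 cm²
Volume = 411.7 × 27.0×10⁻⁴ cm = 1.112 cm³
m(Cr) = 1.112 × 7.19 = 7.995 g
n(Cr) = 7.995 / 52.00 = 0.1538 mol; n(e⁻) = 3 × 0.1538 = 0.4614 mol
Q = 0.4614 × 96485 / 0.896 = 49690 C
t = 49690 / 0.806 = 61650 s = 1030 min

1030 min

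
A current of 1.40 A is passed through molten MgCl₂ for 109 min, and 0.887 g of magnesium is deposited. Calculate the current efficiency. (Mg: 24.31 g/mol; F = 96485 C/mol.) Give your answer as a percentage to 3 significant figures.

Q = 1.40 × 6540 = 9156 C
n(e⁻) = 9156 / 96485 = 0.09490 mol
Mg²⁺ + 2e⁻ → Mg, so theoretical n(Mg) = 0.04745 mol → 1.154 g
Efficiency = 0.887 / 1.154 = 0.7686 = 76.9%

76.9%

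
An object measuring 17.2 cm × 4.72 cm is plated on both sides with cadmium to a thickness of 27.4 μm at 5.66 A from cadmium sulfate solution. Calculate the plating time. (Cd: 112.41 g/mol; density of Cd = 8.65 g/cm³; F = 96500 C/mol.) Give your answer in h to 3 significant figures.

0.324 h

Plated area = 2 × 17.2 × 4.72 = 162.4 cm²
Volume = 162.4 × 27.4×10⁻⁴ cm = 0.4450 cm³
m(Cd) = 0.4450 × 8.65 = 3.849 g
n(Cd) = 3.849 / 112.41 = 0.03424 mol; n(e⁻) = 2 × 0.03424 = 0.06848 mol
Q = 0.06848 × 96500 = 6608 C
t = 6608 / 5.66 = 1167 s = 0.324 h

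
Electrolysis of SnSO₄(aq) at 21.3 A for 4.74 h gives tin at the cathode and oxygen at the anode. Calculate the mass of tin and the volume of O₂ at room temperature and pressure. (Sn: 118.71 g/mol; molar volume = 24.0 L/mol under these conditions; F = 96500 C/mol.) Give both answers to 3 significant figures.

224 g Sn; 22.6 L O₂

Q = 21.3 × 17064 = 3.635×10^5 C; n(e⁻) = 3.635×10^5 / 96500 = 3.767 mol
Cathode: Sn²⁺ + 2e⁻ → Sn → n(Sn) = 3.767/2 = 1.884 mol → 224 g
Anode: 2H₂O → O₂ + 4H⁺ + 4e⁻ → n(O₂) = 3.767/4 = 0.9418 mol → 22.6 L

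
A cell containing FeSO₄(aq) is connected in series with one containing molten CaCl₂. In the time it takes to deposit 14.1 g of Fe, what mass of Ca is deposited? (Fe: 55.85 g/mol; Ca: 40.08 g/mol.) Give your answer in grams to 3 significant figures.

10.1 g

n(Fe) = 14.1 / 55.85 = 0.2525 mol
Fe²⁺ + 2e⁻ → Fe, so n(e⁻) = 2 × 0.2525 = 0.5050 mol
In series, the same 0.5050 mol of electrons flows through the second cell.
Ca²⁺ + 2e⁻ → Ca, so n(Ca) = 0.5050 / 2 = 0.2525 mol
m(Ca) = 0.2525 × 40.08 = 10.1 g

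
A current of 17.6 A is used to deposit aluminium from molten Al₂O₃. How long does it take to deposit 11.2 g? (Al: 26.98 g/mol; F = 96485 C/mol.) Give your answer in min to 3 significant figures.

114 min

n(Al) = 11.2 / 26.98 = 0.4151 mol
Al³⁺ + 3e⁻ → Al, so n(e⁻) = 3 × 0.4151 = 1.245 mol
Q = 1.245 × 96485 = 1.201×10^5 C
t = Q / I = 1.201×10^5 / 17.6 = 6824 s = 114 min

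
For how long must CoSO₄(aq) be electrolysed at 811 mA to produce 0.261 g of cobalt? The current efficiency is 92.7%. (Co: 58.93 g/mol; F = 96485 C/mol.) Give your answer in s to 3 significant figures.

1140 s

n(Co) = 0.261 / 58.93 = 0.004429 mol
Co²⁺ + 2e⁻ → Co, so n(e⁻) = 2 × 0.004429 = 0.008858 mol
Q = 0.008858 × 96485 / 0.927 = 922.0 C
t = Q / I = 922.0 / 0.811 = 1137 s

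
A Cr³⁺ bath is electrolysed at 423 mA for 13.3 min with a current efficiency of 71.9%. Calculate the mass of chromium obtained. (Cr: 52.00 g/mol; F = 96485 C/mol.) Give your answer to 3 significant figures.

0.0436 g

Q = 0.423 × 798 = 337.6 C
n(e⁻) = 337.6 / 96485 = 0.003499 mol
Cr³⁺ + 3e⁻ → Cr, so theoretical m(Cr) = 0.001166 × 52.00 = 0.06063 g
Actual mass = 71.9% × 0.06063 = 0.0436 g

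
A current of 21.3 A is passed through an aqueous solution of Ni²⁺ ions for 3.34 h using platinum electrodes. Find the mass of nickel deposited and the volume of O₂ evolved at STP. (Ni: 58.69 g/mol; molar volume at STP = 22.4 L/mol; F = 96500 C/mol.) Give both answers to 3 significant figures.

Q = 21.3 × 12024 = 2.561×10^5 C; n(e⁻) = 2.561×10^5 / 96500 = 2.654 mol
Cathode: Ni²⁺ + 2e⁻ → Ni → n(Ni) = 2.654/2 = 1.327 mol → 77.9 g
Anode: 2H₂O → O₂ + 4H⁺ + 4e⁻ → n(O₂) = 2.654/4 = 0.6635 mol → 14.9 L

77.9 g Ni; 14.9 L O₂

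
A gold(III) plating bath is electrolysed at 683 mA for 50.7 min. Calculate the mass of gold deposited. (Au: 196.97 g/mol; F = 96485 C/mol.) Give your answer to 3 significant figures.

Charge passed = 0.683 × 3042 = 2078 C
Moles of electrons = 2078 / 96485 = 0.02154 mol
Au³⁺ + 3e⁻ → Au, so n(Au) = 0.02154 / 3 = 0.007180 mol
m = 0.007180 × 196.97 = 1.41 g

1.41 g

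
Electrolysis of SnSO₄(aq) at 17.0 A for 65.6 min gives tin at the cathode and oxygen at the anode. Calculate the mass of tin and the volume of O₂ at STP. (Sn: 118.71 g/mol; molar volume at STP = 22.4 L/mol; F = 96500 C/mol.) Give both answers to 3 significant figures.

41.2 g Sn; 3.88 L O₂

Q = 17.0 × 3936 = 66910 C; n(e⁻) = 66910 / 96500 = 0.6934 mol
Cathode: Sn²⁺ + 2e⁻ → Sn → n(Sn) = 0.6934/2 = 0.3467 mol → 41.2 g
Anode: 2H₂O → O₂ + 4H⁺ + 4e⁻ → n(O₂) = 0.6934/4 = 0.1734 mol → 3.88 L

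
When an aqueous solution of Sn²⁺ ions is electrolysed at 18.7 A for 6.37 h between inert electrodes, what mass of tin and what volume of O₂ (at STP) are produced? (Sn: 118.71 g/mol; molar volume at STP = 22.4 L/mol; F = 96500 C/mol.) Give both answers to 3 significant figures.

Q = 18.7 × 22932 = 4.288×10^5 C; n(e⁻) = 4.288×10^5 / 96500 = 4.444 mol
Cathode: Sn²⁺ + 2e⁻ → Sn → n(Sn) = 4.444/2 = 2.222 mol → 264 g
Anode: 2H₂O → O₂ + 4H⁺ + 4e⁻ → n(O₂) = 4.444/4 = 1.111 mol → 24.9 L

264 g Sn; 24.9 L O₂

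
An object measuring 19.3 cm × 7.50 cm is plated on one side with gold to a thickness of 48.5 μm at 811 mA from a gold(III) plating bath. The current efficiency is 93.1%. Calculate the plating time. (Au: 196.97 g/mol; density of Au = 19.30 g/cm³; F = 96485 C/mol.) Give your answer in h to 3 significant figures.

Plated area = 19.3 × 7.50 = 144.8 cm²
Volume = 144.8 × 48.5×10⁻⁴ cm = 0.7023 cm³
m(Au) = 0.7023 × 19.30 = 13.55 g
n(Au) = 13.55 / 196.97 = 0.06879 mol; n(e⁻) = 3 × 0.06879 = 0.2064 mol
Q = 0.2064 × 96485 / 0.931 = 21390 C
t = 21390 / 0.811 = 26370 s = 7.33 h

7.33 h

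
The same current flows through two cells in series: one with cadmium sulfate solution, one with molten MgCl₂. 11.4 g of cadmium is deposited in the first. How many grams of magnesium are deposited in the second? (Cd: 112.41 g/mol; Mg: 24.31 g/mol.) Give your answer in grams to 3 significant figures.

2.47 g

n(Cd) = 11.4 / 112.41 = 0.1014 mol
Cd²⁺ + 2e⁻ → Cd, so n(e⁻) = 2 × 0.1014 = 0.2028 mol
Since the cells are in series, n(e⁻) in the Mg cell is also 0.2028 mol.
Mg²⁺ + 2e⁻ → Mg, so n(Mg) = 0.2028 / 2 = 0.1014 mol
m(Mg) = 0.1014 × 24.31 = 2.47 g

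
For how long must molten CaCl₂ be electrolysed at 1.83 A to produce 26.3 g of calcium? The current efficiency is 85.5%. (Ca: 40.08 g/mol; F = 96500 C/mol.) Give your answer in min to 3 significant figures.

n(Ca) = 26.3 / 40.08 = 0.6562 mol
Ca²⁺ + 2e⁻ → Ca, so n(e⁻) = 2 × 0.6562 = 1.312 mol
Q = 1.312 × 96500 / 0.855 = 1.481×10^5 C
t = Q / I = 1.481×10^5 / 1.83 = 80930 s = 1350 min

1350 min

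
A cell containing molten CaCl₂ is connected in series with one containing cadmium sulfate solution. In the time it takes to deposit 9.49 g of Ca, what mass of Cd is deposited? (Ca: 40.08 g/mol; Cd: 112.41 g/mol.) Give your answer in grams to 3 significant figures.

n(Ca) = 9.49 / 40.08 = 0.2368 mol
Ca²⁺ + 2e⁻ → Ca, so n(e⁻) = 2 × 0.2368 = 0.4736 mol
Same current for the same time ⇒ same n(e⁻) = 0.4736 mol in both cells.
Cd²⁺ + 2e⁻ → Cd, so n(Cd) = 0.4736 / 2 = 0.2368 mol
m(Cd) = 0.2368 × 112.41 = 26.6 g

26.6 g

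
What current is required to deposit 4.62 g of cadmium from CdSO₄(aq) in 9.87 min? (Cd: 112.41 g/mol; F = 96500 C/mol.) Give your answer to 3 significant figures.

n(Cd) = 4.62 / 112.41 = 0.04110 mol
Cd²⁺ + 2e⁻ → Cd, so n(e⁻) = 2 × 0.04110 = 0.08220 mol
Q = 0.08220 × 96500 = 7932 C
I = Q / t = 7932 / 592.2 s = 13.4 A

13.4 A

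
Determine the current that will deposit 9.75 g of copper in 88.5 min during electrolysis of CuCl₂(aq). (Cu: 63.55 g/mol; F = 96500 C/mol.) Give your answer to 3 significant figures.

5.58 A

n(Cu) = 9.75 / 63.55 = 0.1534 mol
Cu²⁺ + 2e⁻ → Cu, so n(e⁻) = 2 × 0.1534 = 0.3068 mol
Q = 0.3068 × 96500 = 29610 C
I = Q / t = 29610 / 5310 s = 5.58 A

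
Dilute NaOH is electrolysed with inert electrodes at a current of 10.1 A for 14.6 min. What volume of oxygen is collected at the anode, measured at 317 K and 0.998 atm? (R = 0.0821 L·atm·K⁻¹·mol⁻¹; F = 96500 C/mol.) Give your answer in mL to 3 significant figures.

598 mL

Q = 10.1 A × 876 s = 8848 C
n(e⁻) = 8848 / 96500 = 0.09169 mol
2H₂O → O₂ + 4H⁺ + 4e⁻, so n(O₂) = 0.09169 / 4 = 0.02292 mol
V = nRT/P = 0.02292 × 0.0821 × 317 / 0.998 = 0.5977 L
= 598 mL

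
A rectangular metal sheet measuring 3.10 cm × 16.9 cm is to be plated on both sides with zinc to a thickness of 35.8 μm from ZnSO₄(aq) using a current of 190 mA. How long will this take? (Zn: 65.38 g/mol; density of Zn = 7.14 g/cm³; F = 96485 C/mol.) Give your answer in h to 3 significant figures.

11.6 h

Plated area = 2 × 3.10 × 16.9 = 104.8 cm²
Volume = 104.8 × 35.8×10⁻⁴ cm = 0.3752 cm³
m(Zn) = 0.3752 × 7.14 = 2.679 g
n(Zn) = 2.679 / 65.38 = 0.04098 mol; n(e⁻) = 2 × 0.04098 = 0.08196 mol
Q = 0.08196 × 96485 = 7908 C
t = 7908 / 0.190 = 41620 s = 11.6 h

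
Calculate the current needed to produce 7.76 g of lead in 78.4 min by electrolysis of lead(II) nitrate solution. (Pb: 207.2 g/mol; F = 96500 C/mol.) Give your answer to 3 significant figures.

n(Pb) = 7.76 / 207.2 = 0.03745 mol
Pb²⁺ + 2e⁻ → Pb, so n(e⁻) = 2 × 0.03745 = 0.07490 mol
Q = 0.07490 × 96500 = 7228 C
I = Q / t = 7228 / 4704 s = 1.54 A

1.54 A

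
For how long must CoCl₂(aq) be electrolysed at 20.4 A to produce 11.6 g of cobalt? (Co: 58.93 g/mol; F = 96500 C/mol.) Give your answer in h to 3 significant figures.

n(Co) = 11.6 / 58.93 = 0.1968 mol
Co²⁺ + 2e⁻ → Co, so n(e⁻) = 2 × 0.1968 = 0.3936 mol
Q = 0.3936 × 96500 = 37980 C
t = Q / I = 37980 / 20.4 = 1862 s = 0.517 h

0.517 h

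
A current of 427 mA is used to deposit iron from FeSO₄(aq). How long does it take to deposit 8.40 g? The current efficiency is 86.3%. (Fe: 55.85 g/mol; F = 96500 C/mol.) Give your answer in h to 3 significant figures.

n(Fe) = 8.40 / 55.85 = 0.1504 mol
Fe²⁺ + 2e⁻ → Fe, so n(e⁻) = 2 × 0.1504 = 0.3008 mol
Q = 0.3008 × 96500 / 0.863 = 33640 C
t = Q / I = 33640 / 0.427 = 78780 s = 21.9 h

21.9 h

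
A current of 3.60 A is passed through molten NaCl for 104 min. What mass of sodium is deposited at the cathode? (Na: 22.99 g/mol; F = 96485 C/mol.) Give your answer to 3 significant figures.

5.35 g

Charge passed = 3.60 × 6240 = 22460 C
n(e⁻) = Q/F = 22460/96485 = 0.2328 mol
Na⁺ + e⁻ → Na, so n(Na) = 0.2328 mol
m = 0.2328 × 22.99 = 5.35 g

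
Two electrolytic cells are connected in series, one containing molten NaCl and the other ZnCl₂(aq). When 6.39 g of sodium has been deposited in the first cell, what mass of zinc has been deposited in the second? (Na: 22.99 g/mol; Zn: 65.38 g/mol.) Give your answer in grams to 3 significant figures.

9.09 g

n(Na) = 6.39 / 22.99 = 0.2779 mol
Na⁺ + e⁻ → Na, so n(e⁻) = 0.2779 mol
In series, the same 0.2779 mol of electrons flows through the second cell.
Zn²⁺ + 2e⁻ → Zn, so n(Zn) = 0.2779 / 2 = 0.1390 mol
m(Zn) = 0.1390 × 65.38 = 9.09 g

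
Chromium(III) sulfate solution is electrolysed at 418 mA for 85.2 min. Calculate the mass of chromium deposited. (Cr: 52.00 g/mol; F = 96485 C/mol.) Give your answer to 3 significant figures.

Q = It = 0.418 × 5112 = 2137 C
Moles of electrons = 2137 / 96485 = 0.02215 mol
Cr³⁺ + 3e⁻ → Cr, so n(Cr) = 0.02215 / 3 = 0.007383 mol
m = 0.007383 × 52.00 = 0.384 g

0.384 g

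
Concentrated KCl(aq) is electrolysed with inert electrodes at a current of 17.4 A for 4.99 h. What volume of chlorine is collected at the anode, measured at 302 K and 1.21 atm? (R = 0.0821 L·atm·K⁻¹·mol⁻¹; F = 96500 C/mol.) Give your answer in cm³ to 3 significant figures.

33200 cm³

Q = It = 17.4 × 17964 = 3.126×10^5 C
Moles of electrons = 3.126×10^5 / 96500 = 3.239 mol
2Cl⁻ → Cl₂ + 2e⁻, so n(Cl₂) = 3.239 / 2 = 1.620 mol
V = nRT/P = 1.620 × 0.0821 × 302 / 1.21 = 33.20 L
= 33200 cm³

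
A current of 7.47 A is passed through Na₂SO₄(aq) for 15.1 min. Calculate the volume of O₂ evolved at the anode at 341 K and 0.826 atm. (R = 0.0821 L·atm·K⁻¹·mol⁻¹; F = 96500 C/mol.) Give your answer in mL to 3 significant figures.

Charge passed = 7.47 × 906 = 6768 C
n(e⁻) = Q/F = 6768/96500 = 0.07013 mol
2H₂O → O₂ + 4H⁺ + 4e⁻, so n(O₂) = 0.07013 / 4 = 0.01753 mol
V = nRT/P = 0.01753 × 0.0821 × 341 / 0.826 = 0.5942 L
= 594 mL

594 mL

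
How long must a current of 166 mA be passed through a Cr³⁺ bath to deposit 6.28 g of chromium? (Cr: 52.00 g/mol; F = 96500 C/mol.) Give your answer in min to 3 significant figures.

3510 min

n(Cr) = 6.28 / 52.00 = 0.1208 mol
Cr³⁺ + 3e⁻ → Cr, so n(e⁻) = 3 × 0.1208 = 0.3624 mol
Q = 0.3624 × 96500 = 34970 C
t = Q / I = 34970 / 0.166 = 2.107×10^5 s = 3510 min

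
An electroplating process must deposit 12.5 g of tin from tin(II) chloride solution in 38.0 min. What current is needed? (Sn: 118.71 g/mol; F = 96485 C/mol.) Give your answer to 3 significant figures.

n(Sn) = 12.5 / 118.71 = 0.1053 mol
Sn²⁺ + 2e⁻ → Sn, so n(e⁻) = 2 × 0.1053 = 0.2106 mol
Q = 0.2106 × 96485 = 20320 C
I = Q / t = 20320 / 2280 s = 8.91 A

8.91 A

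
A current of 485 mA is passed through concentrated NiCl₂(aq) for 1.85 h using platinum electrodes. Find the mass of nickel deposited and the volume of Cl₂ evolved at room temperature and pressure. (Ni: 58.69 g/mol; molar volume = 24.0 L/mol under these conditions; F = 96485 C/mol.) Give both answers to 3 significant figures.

Q = 0.485 × 6660 = 3230 C; n(e⁻) = 3230 / 96485 = 0.03348 mol
Cathode: Ni²⁺ + 2e⁻ → Ni → n(Ni) = 0.03348/2 = 0.01674 mol → 0.982 g
Anode: 2Cl⁻ → Cl₂ + 2e⁻ → n(Cl₂) = 0.03348/2 = 0.01674 mol → 0.402 L

0.982 g Ni; 0.402 L Cl₂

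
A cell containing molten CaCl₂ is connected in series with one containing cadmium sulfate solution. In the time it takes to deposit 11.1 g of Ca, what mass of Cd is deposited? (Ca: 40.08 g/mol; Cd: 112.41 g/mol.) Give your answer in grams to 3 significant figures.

31.1 g

n(Ca) = 11.1 / 40.08 = 0.2769 mol
Ca²⁺ + 2e⁻ → Ca, so n(e⁻) = 2 × 0.2769 = 0.5538 mol
Since the cells are in series, n(e⁻) in the Cd cell is also 0.5538 mol.
Cd²⁺ + 2e⁻ → Cd, so n(Cd) = 0.5538 / 2 = 0.2769 mol
m(Cd) = 0.2769 × 112.41 = 31.1 g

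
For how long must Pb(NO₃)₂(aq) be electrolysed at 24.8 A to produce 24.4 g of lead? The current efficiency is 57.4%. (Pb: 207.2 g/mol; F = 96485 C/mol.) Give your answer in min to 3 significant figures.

n(Pb) = 24.4 / 207.2 = 0.1178 mol
Pb²⁺ + 2e⁻ → Pb, so n(e⁻) = 2 × 0.1178 = 0.2356 mol
Q = 0.2356 × 96485 / 0.574 = 39600 C
t = Q / I = 39600 / 24.8 = 1597 s = 26.6 min

26.6 min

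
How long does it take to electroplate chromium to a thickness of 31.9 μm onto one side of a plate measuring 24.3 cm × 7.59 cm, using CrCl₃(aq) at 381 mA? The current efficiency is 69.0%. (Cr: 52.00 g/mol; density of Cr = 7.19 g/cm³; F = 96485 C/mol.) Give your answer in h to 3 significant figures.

Plated area = 24.3 × 7.59 = 184.4 cm²
Volume = 184.4 × 31.9×10⁻⁴ cm = 0.5882 cm³
m(Cr) = 0.5882 × 7.19 = 4.229 g
n(Cr) = 4.229 / 52.00 = 0.08133 mol; n(e⁻) = 3 × 0.08133 = 0.2440 mol
Q = 0.2440 × 96485 / 0.690 = 34120 C
t = 34120 / 0.381 = 89550 s = 24.9 h

24.9 h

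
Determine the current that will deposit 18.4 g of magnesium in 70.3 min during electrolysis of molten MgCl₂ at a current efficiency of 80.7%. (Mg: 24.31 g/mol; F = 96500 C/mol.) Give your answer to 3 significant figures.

n(Mg) = 18.4 / 24.31 = 0.7569 mol
Mg²⁺ + 2e⁻ → Mg, so n(e⁻) = 2 × 0.7569 = 1.514 mol
Q = 1.514 × 96500 / 0.807 = 1.810×10^5 C
I = Q / t = 1.810×10^5 / 4218 s = 42.9 A

42.9 A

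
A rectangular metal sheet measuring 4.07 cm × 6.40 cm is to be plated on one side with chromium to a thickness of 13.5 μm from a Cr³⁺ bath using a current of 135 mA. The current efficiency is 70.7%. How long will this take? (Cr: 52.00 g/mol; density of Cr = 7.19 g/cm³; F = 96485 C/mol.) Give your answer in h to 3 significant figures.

Plated area = 4.07 × 6.40 = 26.05 cm²
Volume = 26.05 × 13.5×10⁻⁴ cm = 0.03517 cm³
m(Cr) = 0.03517 × 7.19 = 0.2529 g
n(Cr) = 0.2529 / 52.00 = 0.004863 mol; n(e⁻) = 3 × 0.004863 = 0.01459 mol
Q = 0.01459 × 96485 / 0.707 = 1991 C
t = 1991 / 0.135 = 14750 s = 4.10 h

4.10 h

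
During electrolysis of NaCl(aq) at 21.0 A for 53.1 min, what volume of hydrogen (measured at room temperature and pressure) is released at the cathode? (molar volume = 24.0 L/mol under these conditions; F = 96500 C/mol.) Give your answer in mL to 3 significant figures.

Q = 21.0 A × 3186 s = 66910 C
n(e⁻) = Q/F = 66910/96500 = 0.6934 mol
2H⁺ + 2e⁻ → H₂, so n(H₂) = 0.6934 / 2 = 0.3467 mol
V = 0.3467 × 24.0 = 8.321 L
= 8320 mL

8320 mL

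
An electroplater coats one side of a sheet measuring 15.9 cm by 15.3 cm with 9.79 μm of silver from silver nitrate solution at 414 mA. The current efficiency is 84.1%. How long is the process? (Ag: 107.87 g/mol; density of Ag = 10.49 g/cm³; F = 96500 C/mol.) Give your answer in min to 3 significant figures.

Plated area = 15.9 × 15.3 = 243.3 cm²
Volume = 243.3 × 9.79×10⁻⁴ cm = 0.2382 cm³
m(Ag) = 0.2382 × 10.49 = 2.499 g
n(Ag) = 2.499 / 107.87 = 0.02317 mol; n(e⁻) = 0.02317 mol
Q = 0.02317 × 96500 / 0.841 = 2659 C
t = 2659 / 0.414 = 6423 s = 107 min

107 min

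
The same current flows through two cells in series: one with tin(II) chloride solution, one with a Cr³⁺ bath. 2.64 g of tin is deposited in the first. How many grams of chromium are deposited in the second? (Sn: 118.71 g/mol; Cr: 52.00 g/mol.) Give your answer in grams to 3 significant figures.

0.771 g

n(Sn) = 2.64 / 118.71 = 0.02224 mol
Sn²⁺ + 2e⁻ → Sn, so n(e⁻) = 2 × 0.02224 = 0.04448 mol
The cells are in series, so the same charge (and hence the same n(e⁻) = 0.04448 mol) passes through both.
Cr³⁺ + 3e⁻ → Cr, so n(Cr) = 0.04448 / 3 = 0.01483 mol
m(Cr) = 0.01483 × 52.00 = 0.771 g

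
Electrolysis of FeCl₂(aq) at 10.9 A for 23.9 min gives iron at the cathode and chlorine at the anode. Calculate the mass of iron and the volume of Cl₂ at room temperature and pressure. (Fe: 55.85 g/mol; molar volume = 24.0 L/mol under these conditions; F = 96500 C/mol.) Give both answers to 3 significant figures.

4.52 g Fe; 1.94 L Cl₂

Q = 10.9 × 1434 = 15630 C; n(e⁻) = 15630 / 96500 = 0.1620 mol
Cathode: Fe²⁺ + 2e⁻ → Fe → n(Fe) = 0.1620/2 = 0.08100 mol → 4.52 g
Anode: 2Cl⁻ → Cl₂ + 2e⁻ → n(Cl₂) = 0.1620/2 = 0.08100 mol → 1.94 L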